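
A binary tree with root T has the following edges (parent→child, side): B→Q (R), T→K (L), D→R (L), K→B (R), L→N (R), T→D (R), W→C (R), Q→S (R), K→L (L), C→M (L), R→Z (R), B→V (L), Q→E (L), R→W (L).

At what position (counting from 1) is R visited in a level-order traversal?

6

Level-order visits nodes level by level from the root, left to right within each level.
Level 0: T
Level 1: K, D
Level 2: L, B, R
Level 3: N, V, Q, W, Z
Level 4: E, S, C
Level 5: M
Full level-order sequence: T, K, D, L, B, R, N, V, Q, W, Z, E, S, C, M.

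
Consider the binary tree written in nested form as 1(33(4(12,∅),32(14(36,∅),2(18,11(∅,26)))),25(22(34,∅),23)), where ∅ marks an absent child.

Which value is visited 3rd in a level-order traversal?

Level-order visits nodes level by level from the root, left to right within each level.
Level 0: 1
Level 1: 33, 25
Level 2: 4, 32, 22, 23
Level 3: 12, 14, 2, 34
Level 4: 36, 18, 11
Level 5: 26
Full level-order sequence: 1, 33, 25, 4, 32, 22, 23, 12, 14, 2, 34, 36, 18, 11, 26.

25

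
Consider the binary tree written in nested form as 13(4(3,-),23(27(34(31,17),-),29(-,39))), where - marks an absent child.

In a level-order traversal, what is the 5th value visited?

27

Level-order visits nodes level by level from the root, left to right within each level.
Level 0: 13
Level 1: 4, 23
Level 2: 3, 27, 29
Level 3: 34, 39
Level 4: 31, 17
Full level-order sequence: 13, 4, 23, 3, 27, 29, 34, 39, 31, 17.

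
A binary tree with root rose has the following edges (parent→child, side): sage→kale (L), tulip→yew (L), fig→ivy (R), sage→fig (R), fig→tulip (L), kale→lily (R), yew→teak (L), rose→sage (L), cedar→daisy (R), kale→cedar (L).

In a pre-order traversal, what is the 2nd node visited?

Pre-order visits the node, then its left subtree, then its right subtree.
Visit rose.
At rose: go left to sage.
  Visit sage.
  At sage: go left to kale.
    Visit kale.
    At kale: go left to cedar.
      Visit cedar.
      At cedar: no left child.
      At cedar: go right to daisy.
        daisy is a leaf — visit daisy.
    At kale: go right to lily.
      lily is a leaf — visit lily.
  At sage: go right to fig.
    Visit fig.
    At fig: go left to tulip.
      Visit tulip.
      At tulip: go left to yew.
        Visit yew.
        At yew: go left to teak.
          teak is a leaf — visit teak.
        At yew: no right child.
      At tulip: no right child.
    At fig: go right to ivy.
      ivy is a leaf — visit ivy.
At rose: no right child.
Full pre-order sequence: rose, sage, kale, cedar, daisy, lily, fig, tulip, yew, teak, ivy.

sage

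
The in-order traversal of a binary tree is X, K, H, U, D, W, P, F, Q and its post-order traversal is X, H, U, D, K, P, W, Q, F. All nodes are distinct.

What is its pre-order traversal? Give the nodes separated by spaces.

The last element of post-order is the root; it splits in-order into left and right subtrees.
Root F: left subtree has 7 nodes {X, K, H, U, D, W, P}, right has 1 {Q}.
  Root W: left subtree has 5 nodes {X, K, H, U, D}, right has 1 {P}.
    Root K: left subtree has 1 node {X}, right has 3 {H, U, D}.
      Root D: left subtree has 2 nodes {H, U}, right has 0 { }.
        Root U: left subtree has 1 node {H}, right has 0 { }.

F W K X D U H P Q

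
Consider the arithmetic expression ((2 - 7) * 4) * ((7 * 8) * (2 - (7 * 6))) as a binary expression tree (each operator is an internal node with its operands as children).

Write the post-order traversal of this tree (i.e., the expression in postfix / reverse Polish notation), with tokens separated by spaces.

Post-order on an expression tree gives postfix notation: for each operator, emit left operand, right operand, then the operator.

2 7 - 4 * 7 8 * 2 7 6 * - * *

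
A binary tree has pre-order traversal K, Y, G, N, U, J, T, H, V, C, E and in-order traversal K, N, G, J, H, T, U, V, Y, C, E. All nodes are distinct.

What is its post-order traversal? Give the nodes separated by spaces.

N H T J V U G E C Y K

The first element of pre-order is the root; it splits in-order into left and right subtrees.
Root K: left subtree has 0 nodes { }, right has 10 {N, G, J, H, T, U, V, Y, C, E}.
  Root Y: left subtree has 7 nodes {N, G, J, H, T, U, V}, right has 2 {C, E}.
    Root G: left subtree has 1 node {N}, right has 5 {J, H, T, U, V}.
      Root U: left subtree has 3 nodes {J, H, T}, right has 1 {V}.
        Root J: left subtree has 0 nodes { }, right has 2 {H, T}.
          Root T: left subtree has 1 node {H}, right has 0 { }.
    Root C: left subtree has 0 nodes { }, right has 1 {E}.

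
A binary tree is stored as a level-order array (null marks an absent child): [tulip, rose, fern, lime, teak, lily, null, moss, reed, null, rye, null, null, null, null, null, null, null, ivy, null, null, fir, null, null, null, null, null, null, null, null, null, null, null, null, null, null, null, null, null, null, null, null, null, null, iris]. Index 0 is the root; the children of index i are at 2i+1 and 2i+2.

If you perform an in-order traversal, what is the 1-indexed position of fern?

12

In-order visits the left subtree, then the node, then the right subtree.
At tulip: go left to rose.
  At rose: go left to lime.
    At lime: go left to moss.
      moss is a leaf — visit moss.
    Visit lime.
    At lime: go right to reed.
      At reed: no left child.
      Visit reed.
      At reed: go right to ivy.
        ivy is a leaf — visit ivy.
  Visit rose.
  At rose: go right to teak.
    At teak: no left child.
    Visit teak.
    At teak: go right to rye.
      At rye: go left to fir.
        At fir: no left child.
        Visit fir.
        At fir: go right to iris.
          iris is a leaf — visit iris.
      Visit rye.
      At rye: no right child.
Visit tulip.
At tulip: go right to fern.
  At fern: go left to lily.
    lily is a leaf — visit lily.
  Visit fern.
  At fern: no right child.
Full in-order sequence: moss, lime, reed, ivy, rose, teak, fir, iris, rye, tulip, lily, fern.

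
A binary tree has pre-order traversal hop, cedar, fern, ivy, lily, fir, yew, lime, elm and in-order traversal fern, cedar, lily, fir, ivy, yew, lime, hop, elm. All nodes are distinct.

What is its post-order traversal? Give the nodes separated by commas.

fern, fir, lily, lime, yew, ivy, cedar, elm, hop

The first element of pre-order is the root; it splits in-order into left and right subtrees.
Root hop: left subtree has 7 nodes {fern, cedar, lily, fir, ivy, yew, lime}, right has 1 {elm}.
  Root cedar: left subtree has 1 node {fern}, right has 5 {lily, fir, ivy, yew, lime}.
    Root ivy: left subtree has 2 nodes {lily, fir}, right has 2 {yew, lime}.
      Root lily: left subtree has 0 nodes { }, right has 1 {fir}.
      Root yew: left subtree has 0 nodes { }, right has 1 {lime}.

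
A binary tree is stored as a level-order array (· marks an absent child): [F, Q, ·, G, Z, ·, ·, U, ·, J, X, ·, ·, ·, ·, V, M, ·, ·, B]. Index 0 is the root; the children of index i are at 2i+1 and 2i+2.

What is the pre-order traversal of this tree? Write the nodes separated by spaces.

Pre-order visits the node, then its left subtree, then its right subtree.
Visit F.
At F: go left to Q.
  Visit Q.
  At Q: go left to G.
    Visit G.
    At G: go left to U.
      Visit U.
      At U: go left to V.
        V is a leaf — visit V.
      At U: go right to M.
        M is a leaf — visit M.
    At G: no right child.
  At Q: go right to Z.
    Visit Z.
    At Z: go left to J.
      Visit J.
      At J: go left to B.
        B is a leaf — visit B.
      At J: no right child.
    At Z: go right to X.
      X is a leaf — visit X.
At F: no right child.

F Q G U V M Z J B X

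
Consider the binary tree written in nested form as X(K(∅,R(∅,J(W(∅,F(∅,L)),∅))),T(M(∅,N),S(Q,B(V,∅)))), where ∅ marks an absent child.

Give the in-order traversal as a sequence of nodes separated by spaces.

In-order visits the left subtree, then the node, then the right subtree.
At X: go left to K.
  At K: no left child.
  Visit K.
  At K: go right to R.
    At R: no left child.
    Visit R.
    At R: go right to J.
      At J: go left to W.
        At W: no left child.
        Visit W.
        At W: go right to F.
          At F: no left child.
          Visit F.
          At F: go right to L.
            L is a leaf — visit L.
      Visit J.
      At J: no right child.
Visit X.
At X: go right to T.
  At T: go left to M.
    At M: no left child.
    Visit M.
    At M: go right to N.
      N is a leaf — visit N.
  Visit T.
  At T: go right to S.
    At S: go left to Q.
      Q is a leaf — visit Q.
    Visit S.
    At S: go right to B.
      At B: go left to V.
        V is a leaf — visit V.
      Visit B.
      At B: no right child.

K R W F L J X M N T Q S V B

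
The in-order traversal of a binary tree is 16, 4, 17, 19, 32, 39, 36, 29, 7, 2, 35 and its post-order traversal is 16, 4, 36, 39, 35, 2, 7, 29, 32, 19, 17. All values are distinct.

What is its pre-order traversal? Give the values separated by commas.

17, 4, 16, 19, 32, 29, 39, 36, 7, 2, 35

The last element of post-order is the root; it splits in-order into left and right subtrees.
Root 17: left subtree has 2 nodes {16, 4}, right has 8 {19, 32, 39, 36, 29, 7, 2, 35}.
  Root 4: left subtree has 1 node {16}, right has 0 { }.
  Root 19: left subtree has 0 nodes { }, right has 7 {32, 39, 36, 29, 7, 2, 35}.
    Root 32: left subtree has 0 nodes { }, right has 6 {39, 36, 29, 7, 2, 35}.
      Root 29: left subtree has 2 nodes {39, 36}, right has 3 {7, 2, 35}.
        Root 39: left subtree has 0 nodes { }, right has 1 {36}.
        Root 7: left subtree has 0 nodes { }, right has 2 {2, 35}.
          Root 2: left subtree has 0 nodes { }, right has 1 {35}.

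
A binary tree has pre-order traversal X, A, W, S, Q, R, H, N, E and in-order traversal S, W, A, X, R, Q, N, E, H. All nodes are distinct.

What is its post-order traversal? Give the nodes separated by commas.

The first element of pre-order is the root; it splits in-order into left and right subtrees.
Root X: left subtree has 3 nodes {S, W, A}, right has 5 {R, Q, N, E, H}.
  Root A: left subtree has 2 nodes {S, W}, right has 0 { }.
    Root W: left subtree has 1 node {S}, right has 0 { }.
  Root Q: left subtree has 1 node {R}, right has 3 {N, E, H}.
    Root H: left subtree has 2 nodes {N, E}, right has 0 { }.
      Root N: left subtree has 0 nodes { }, right has 1 {E}.

S, W, A, R, E, N, H, Q, X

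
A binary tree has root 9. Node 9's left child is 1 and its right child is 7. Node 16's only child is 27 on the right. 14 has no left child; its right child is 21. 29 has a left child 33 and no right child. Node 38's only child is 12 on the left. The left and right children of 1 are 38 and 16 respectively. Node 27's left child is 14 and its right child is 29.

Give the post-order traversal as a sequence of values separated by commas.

12, 38, 21, 14, 33, 29, 27, 16, 1, 7, 9

Post-order visits the left subtree, then the right subtree, then the node.
At 9: go left to 1.
  At 1: go left to 38.
    At 38: go left to 12.
      12 is a leaf — visit 12.
    At 38: no right child.
    Visit 38.
  At 1: go right to 16.
    At 16: no left child.
    At 16: go right to 27.
      At 27: go left to 14.
        At 14: no left child.
        At 14: go right to 21.
          21 is a leaf — visit 21.
        Visit 14.
      At 27: go right to 29.
        At 29: go left to 33.
          33 is a leaf — visit 33.
        At 29: no right child.
        Visit 29.
      Visit 27.
    Visit 16.
  Visit 1.
At 9: go right to 7.
  7 is a leaf — visit 7.
Visit 9.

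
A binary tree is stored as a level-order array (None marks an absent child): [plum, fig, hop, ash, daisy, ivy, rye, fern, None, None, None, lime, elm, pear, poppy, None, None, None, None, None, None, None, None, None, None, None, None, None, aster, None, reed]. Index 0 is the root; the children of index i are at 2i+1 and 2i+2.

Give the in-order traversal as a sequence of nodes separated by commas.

In-order visits the left subtree, then the node, then the right subtree.
At plum: go left to fig.
  At fig: go left to ash.
    At ash: go left to fern.
      fern is a leaf — visit fern.
    Visit ash.
    At ash: no right child.
  Visit fig.
  At fig: go right to daisy.
    daisy is a leaf — visit daisy.
Visit plum.
At plum: go right to hop.
  At hop: go left to ivy.
    At ivy: go left to lime.
      lime is a leaf — visit lime.
    Visit ivy.
    At ivy: go right to elm.
      elm is a leaf — visit elm.
  Visit hop.
  At hop: go right to rye.
    At rye: go left to pear.
      At pear: no left child.
      Visit pear.
      At pear: go right to aster.
        aster is a leaf — visit aster.
    Visit rye.
    At rye: go right to poppy.
      At poppy: no left child.
      Visit poppy.
      At poppy: go right to reed.
        reed is a leaf — visit reed.

fern, ash, fig, daisy, plum, lime, ivy, elm, hop, pear, aster, rye, poppy, reed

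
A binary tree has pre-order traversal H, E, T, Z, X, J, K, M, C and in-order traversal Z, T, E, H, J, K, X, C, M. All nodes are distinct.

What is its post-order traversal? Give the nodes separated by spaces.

Z T E K J C M X H

The first element of pre-order is the root; it splits in-order into left and right subtrees.
Root H: left subtree has 3 nodes {Z, T, E}, right has 5 {J, K, X, C, M}.
  Root E: left subtree has 2 nodes {Z, T}, right has 0 { }.
    Root T: left subtree has 1 node {Z}, right has 0 { }.
  Root X: left subtree has 2 nodes {J, K}, right has 2 {C, M}.
    Root J: left subtree has 0 nodes { }, right has 1 {K}.
    Root M: left subtree has 1 node {C}, right has 0 { }.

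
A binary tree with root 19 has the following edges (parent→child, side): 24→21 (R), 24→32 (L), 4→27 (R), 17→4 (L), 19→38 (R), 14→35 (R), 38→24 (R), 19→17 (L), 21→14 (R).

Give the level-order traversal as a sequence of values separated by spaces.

Level-order visits nodes level by level from the root, left to right within each level.
Level 0: 19
Level 1: 17, 38
Level 2: 4, 24
Level 3: 27, 32, 21
Level 4: 14
Level 5: 35

19 17 38 4 24 27 32 21 14 35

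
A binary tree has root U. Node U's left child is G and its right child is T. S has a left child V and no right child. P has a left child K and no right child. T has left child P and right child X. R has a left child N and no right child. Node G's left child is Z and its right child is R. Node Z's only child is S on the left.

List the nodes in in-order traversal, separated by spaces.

V S Z G N R U K P T X

In-order visits the left subtree, then the node, then the right subtree.
At U: go left to G.
  At G: go left to Z.
    At Z: go left to S.
      At S: go left to V.
        V is a leaf — visit V.
      Visit S.
      At S: no right child.
    Visit Z.
    At Z: no right child.
  Visit G.
  At G: go right to R.
    At R: go left to N.
      N is a leaf — visit N.
    Visit R.
    At R: no right child.
Visit U.
At U: go right to T.
  At T: go left to P.
    At P: go left to K.
      K is a leaf — visit K.
    Visit P.
    At P: no right child.
  Visit T.
  At T: go right to X.
    X is a leaf — visit X.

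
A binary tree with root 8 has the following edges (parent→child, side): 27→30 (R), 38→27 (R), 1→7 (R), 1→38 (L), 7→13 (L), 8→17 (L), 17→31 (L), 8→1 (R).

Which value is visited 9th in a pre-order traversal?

Pre-order visits the node, then its left subtree, then its right subtree.
Visit 8.
At 8: go left to 17.
  Visit 17.
  At 17: go left to 31.
    31 is a leaf — visit 31.
  At 17: no right child.
At 8: go right to 1.
  Visit 1.
  At 1: go left to 38.
    Visit 38.
    At 38: no left child.
    At 38: go right to 27.
      Visit 27.
      At 27: no left child.
      At 27: go right to 30.
        30 is a leaf — visit 30.
  At 1: go right to 7.
    Visit 7.
    At 7: go left to 13.
      13 is a leaf — visit 13.
    At 7: no right child.
Full pre-order sequence: 8, 17, 31, 1, 38, 27, 30, 7, 13.

13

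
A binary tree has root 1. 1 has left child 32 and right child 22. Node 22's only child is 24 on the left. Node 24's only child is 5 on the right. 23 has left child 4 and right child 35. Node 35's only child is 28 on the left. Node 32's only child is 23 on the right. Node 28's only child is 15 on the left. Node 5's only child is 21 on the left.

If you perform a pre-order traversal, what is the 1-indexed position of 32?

2

Pre-order visits the node, then its left subtree, then its right subtree.
Visit 1.
At 1: go left to 32.
  Visit 32.
  At 32: no left child.
  At 32: go right to 23.
    Visit 23.
    At 23: go left to 4.
      4 is a leaf — visit 4.
    At 23: go right to 35.
      Visit 35.
      At 35: go left to 28.
        Visit 28.
        At 28: go left to 15.
          15 is a leaf — visit 15.
        At 28: no right child.
      At 35: no right child.
At 1: go right to 22.
  Visit 22.
  At 22: go left to 24.
    Visit 24.
    At 24: no left child.
    At 24: go right to 5.
      Visit 5.
      At 5: go left to 21.
        21 is a leaf — visit 21.
      At 5: no right child.
  At 22: no right child.
Full pre-order sequence: 1, 32, 23, 4, 35, 28, 15, 22, 24, 5, 21.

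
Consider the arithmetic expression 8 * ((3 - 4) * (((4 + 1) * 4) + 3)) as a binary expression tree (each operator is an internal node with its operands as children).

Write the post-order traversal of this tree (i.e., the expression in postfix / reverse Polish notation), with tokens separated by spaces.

Post-order on an expression tree gives postfix notation: for each operator, emit left operand, right operand, then the operator.

8 3 4 - 4 1 + 4 * 3 + * *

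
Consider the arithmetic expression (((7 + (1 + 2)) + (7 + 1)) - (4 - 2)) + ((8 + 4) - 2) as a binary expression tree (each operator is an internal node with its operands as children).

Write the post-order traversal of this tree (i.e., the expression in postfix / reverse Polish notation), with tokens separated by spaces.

Post-order on an expression tree gives postfix notation: for each operator, emit left operand, right operand, then the operator.

7 1 2 + + 7 1 + + 4 2 - - 8 4 + 2 - +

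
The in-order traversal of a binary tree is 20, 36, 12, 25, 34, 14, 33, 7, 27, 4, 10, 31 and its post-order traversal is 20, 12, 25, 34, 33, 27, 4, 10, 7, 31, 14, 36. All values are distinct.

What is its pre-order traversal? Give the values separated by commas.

36, 20, 14, 34, 25, 12, 31, 7, 33, 10, 4, 27

The last element of post-order is the root; it splits in-order into left and right subtrees.
Root 36: left subtree has 1 node {20}, right has 10 {12, 25, 34, 14, 33, 7, 27, 4, 10, 31}.
  Root 14: left subtree has 3 nodes {12, 25, 34}, right has 6 {33, 7, 27, 4, 10, 31}.
    Root 34: left subtree has 2 nodes {12, 25}, right has 0 { }.
      Root 25: left subtree has 1 node {12}, right has 0 { }.
    Root 31: left subtree has 5 nodes {33, 7, 27, 4, 10}, right has 0 { }.
      Root 7: left subtree has 1 node {33}, right has 3 {27, 4, 10}.
        Root 10: left subtree has 2 nodes {27, 4}, right has 0 { }.
          Root 4: left subtree has 1 node {27}, right has 0 { }.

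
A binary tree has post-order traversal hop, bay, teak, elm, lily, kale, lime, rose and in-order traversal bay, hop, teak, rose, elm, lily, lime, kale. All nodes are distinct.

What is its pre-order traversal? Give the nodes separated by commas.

The last element of post-order is the root; it splits in-order into left and right subtrees.
Root rose: left subtree has 3 nodes {bay, hop, teak}, right has 4 {elm, lily, lime, kale}.
  Root teak: left subtree has 2 nodes {bay, hop}, right has 0 { }.
    Root bay: left subtree has 0 nodes { }, right has 1 {hop}.
  Root lime: left subtree has 2 nodes {elm, lily}, right has 1 {kale}.
    Root lily: left subtree has 1 node {elm}, right has 0 { }.

rose, teak, bay, hop, lime, lily, elm, kale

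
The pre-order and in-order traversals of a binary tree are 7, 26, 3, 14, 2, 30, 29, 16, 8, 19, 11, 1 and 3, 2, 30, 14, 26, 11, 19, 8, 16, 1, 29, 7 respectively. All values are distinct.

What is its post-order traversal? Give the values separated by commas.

The first element of pre-order is the root; it splits in-order into left and right subtrees.
Root 7: left subtree has 11 nodes {3, 2, 30, 14, 26, 11, 19, 8, 16, 1, 29}, right has 0 { }.
  Root 26: left subtree has 4 nodes {3, 2, 30, 14}, right has 6 {11, 19, 8, 16, 1, 29}.
    Root 3: left subtree has 0 nodes { }, right has 3 {2, 30, 14}.
      Root 14: left subtree has 2 nodes {2, 30}, right has 0 { }.
        Root 2: left subtree has 0 nodes { }, right has 1 {30}.
    Root 29: left subtree has 5 nodes {11, 19, 8, 16, 1}, right has 0 { }.
      Root 16: left subtree has 3 nodes {11, 19, 8}, right has 1 {1}.
        Root 8: left subtree has 2 nodes {11, 19}, right has 0 { }.
          Root 19: left subtree has 1 node {11}, right has 0 { }.

30, 2, 14, 3, 11, 19, 8, 1, 16, 29, 26, 7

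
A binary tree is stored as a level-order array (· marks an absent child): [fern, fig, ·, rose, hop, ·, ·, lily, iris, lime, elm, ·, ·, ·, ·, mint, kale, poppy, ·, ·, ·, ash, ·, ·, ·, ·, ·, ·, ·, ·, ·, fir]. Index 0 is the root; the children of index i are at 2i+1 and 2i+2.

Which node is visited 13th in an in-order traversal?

fern

In-order visits the left subtree, then the node, then the right subtree.
At fern: go left to fig.
  At fig: go left to rose.
    At rose: go left to lily.
      At lily: go left to mint.
        At mint: go left to fir.
          fir is a leaf — visit fir.
        Visit mint.
        At mint: no right child.
      Visit lily.
      At lily: go right to kale.
        kale is a leaf — visit kale.
    Visit rose.
    At rose: go right to iris.
      At iris: go left to poppy.
        poppy is a leaf — visit poppy.
      Visit iris.
      At iris: no right child.
  Visit fig.
  At fig: go right to hop.
    At hop: go left to lime.
      lime is a leaf — visit lime.
    Visit hop.
    At hop: go right to elm.
      At elm: go left to ash.
        ash is a leaf — visit ash.
      Visit elm.
      At elm: no right child.
Visit fern.
At fern: no right child.
Full in-order sequence: fir, mint, lily, kale, rose, poppy, iris, fig, lime, hop, ash, elm, fern.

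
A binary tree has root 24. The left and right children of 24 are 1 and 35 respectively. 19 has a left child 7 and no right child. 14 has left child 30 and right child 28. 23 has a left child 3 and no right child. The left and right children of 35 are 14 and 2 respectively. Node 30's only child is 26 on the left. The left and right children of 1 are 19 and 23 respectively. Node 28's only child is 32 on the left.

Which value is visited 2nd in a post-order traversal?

Post-order visits the left subtree, then the right subtree, then the node.
At 24: go left to 1.
  At 1: go left to 19.
    At 19: go left to 7.
      7 is a leaf — visit 7.
    At 19: no right child.
    Visit 19.
  At 1: go right to 23.
    At 23: go left to 3.
      3 is a leaf — visit 3.
    At 23: no right child.
    Visit 23.
  Visit 1.
At 24: go right to 35.
  At 35: go left to 14.
    At 14: go left to 30.
      At 30: go left to 26.
        26 is a leaf — visit 26.
      At 30: no right child.
      Visit 30.
    At 14: go right to 28.
      At 28: go left to 32.
        32 is a leaf — visit 32.
      At 28: no right child.
      Visit 28.
    Visit 14.
  At 35: go right to 2.
    2 is a leaf — visit 2.
  Visit 35.
Visit 24.
Full post-order sequence: 7, 19, 3, 23, 1, 26, 30, 32, 28, 14, 2, 35, 24.

19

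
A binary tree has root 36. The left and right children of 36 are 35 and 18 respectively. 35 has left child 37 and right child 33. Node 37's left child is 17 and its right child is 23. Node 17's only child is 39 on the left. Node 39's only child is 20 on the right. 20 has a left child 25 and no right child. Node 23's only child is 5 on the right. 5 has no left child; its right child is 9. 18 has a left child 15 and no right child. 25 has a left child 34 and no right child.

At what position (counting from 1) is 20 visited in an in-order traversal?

In-order visits the left subtree, then the node, then the right subtree.
At 36: go left to 35.
  At 35: go left to 37.
    At 37: go left to 17.
      At 17: go left to 39.
        At 39: no left child.
        Visit 39.
        At 39: go right to 20.
          At 20: go left to 25.
            At 25: go left to 34.
              34 is a leaf — visit 34.
            Visit 25.
            At 25: no right child.
          Visit 20.
          At 20: no right child.
      Visit 17.
      At 17: no right child.
    Visit 37.
    At 37: go right to 23.
      At 23: no left child.
      Visit 23.
      At 23: go right to 5.
        At 5: no left child.
        Visit 5.
        At 5: go right to 9.
          9 is a leaf — visit 9.
  Visit 35.
  At 35: go right to 33.
    33 is a leaf — visit 33.
Visit 36.
At 36: go right to 18.
  At 18: go left to 15.
    15 is a leaf — visit 15.
  Visit 18.
  At 18: no right child.
Full in-order sequence: 39, 34, 25, 20, 17, 37, 23, 5, 9, 35, 33, 36, 15, 18.

4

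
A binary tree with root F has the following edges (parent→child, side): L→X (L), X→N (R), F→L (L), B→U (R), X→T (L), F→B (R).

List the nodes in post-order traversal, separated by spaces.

T N X L U B F

Post-order visits the left subtree, then the right subtree, then the node.
At F: go left to L.
  At L: go left to X.
    At X: go left to T.
      T is a leaf — visit T.
    At X: go right to N.
      N is a leaf — visit N.
    Visit X.
  At L: no right child.
  Visit L.
At F: go right to B.
  At B: no left child.
  At B: go right to U.
    U is a leaf — visit U.
  Visit B.
Visit F.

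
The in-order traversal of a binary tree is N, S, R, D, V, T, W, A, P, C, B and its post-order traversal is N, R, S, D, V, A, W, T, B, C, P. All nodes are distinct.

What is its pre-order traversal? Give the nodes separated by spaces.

The last element of post-order is the root; it splits in-order into left and right subtrees.
Root P: left subtree has 8 nodes {N, S, R, D, V, T, W, A}, right has 2 {C, B}.
  Root T: left subtree has 5 nodes {N, S, R, D, V}, right has 2 {W, A}.
    Root V: left subtree has 4 nodes {N, S, R, D}, right has 0 { }.
      Root D: left subtree has 3 nodes {N, S, R}, right has 0 { }.
        Root S: left subtree has 1 node {N}, right has 1 {R}.
    Root W: left subtree has 0 nodes { }, right has 1 {A}.
  Root C: left subtree has 0 nodes { }, right has 1 {B}.

P T V D S N R W A C B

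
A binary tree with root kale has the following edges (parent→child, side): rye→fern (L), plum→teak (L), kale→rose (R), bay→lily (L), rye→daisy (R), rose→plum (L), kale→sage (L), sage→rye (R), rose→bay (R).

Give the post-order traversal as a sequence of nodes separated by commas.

fern, daisy, rye, sage, teak, plum, lily, bay, rose, kale

Post-order visits the left subtree, then the right subtree, then the node.
At kale: go left to sage.
  At sage: no left child.
  At sage: go right to rye.
    At rye: go left to fern.
      fern is a leaf — visit fern.
    At rye: go right to daisy.
      daisy is a leaf — visit daisy.
    Visit rye.
  Visit sage.
At kale: go right to rose.
  At rose: go left to plum.
    At plum: go left to teak.
      teak is a leaf — visit teak.
    At plum: no right child.
    Visit plum.
  At rose: go right to bay.
    At bay: go left to lily.
      lily is a leaf — visit lily.
    At bay: no right child.
    Visit bay.
  Visit rose.
Visit kale.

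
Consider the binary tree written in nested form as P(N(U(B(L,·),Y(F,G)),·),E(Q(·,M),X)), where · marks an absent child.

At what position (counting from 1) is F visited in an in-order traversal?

4

In-order visits the left subtree, then the node, then the right subtree.
At P: go left to N.
  At N: go left to U.
    At U: go left to B.
      At B: go left to L.
        L is a leaf — visit L.
      Visit B.
      At B: no right child.
    Visit U.
    At U: go right to Y.
      At Y: go left to F.
        F is a leaf — visit F.
      Visit Y.
      At Y: go right to G.
        G is a leaf — visit G.
  Visit N.
  At N: no right child.
Visit P.
At P: go right to E.
  At E: go left to Q.
    At Q: no left child.
    Visit Q.
    At Q: go right to M.
      M is a leaf — visit M.
  Visit E.
  At E: go right to X.
    X is a leaf — visit X.
Full in-order sequence: L, B, U, F, Y, G, N, P, Q, M, E, X.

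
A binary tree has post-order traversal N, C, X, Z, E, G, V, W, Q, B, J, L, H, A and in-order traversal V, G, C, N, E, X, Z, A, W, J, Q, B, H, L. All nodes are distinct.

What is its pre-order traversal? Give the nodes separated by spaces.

The last element of post-order is the root; it splits in-order into left and right subtrees.
Root A: left subtree has 7 nodes {V, G, C, N, E, X, Z}, right has 6 {W, J, Q, B, H, L}.
  Root V: left subtree has 0 nodes { }, right has 6 {G, C, N, E, X, Z}.
    Root G: left subtree has 0 nodes { }, right has 5 {C, N, E, X, Z}.
      Root E: left subtree has 2 nodes {C, N}, right has 2 {X, Z}.
        Root C: left subtree has 0 nodes { }, right has 1 {N}.
        Root Z: left subtree has 1 node {X}, right has 0 { }.
  Root H: left subtree has 4 nodes {W, J, Q, B}, right has 1 {L}.
    Root J: left subtree has 1 node {W}, right has 2 {Q, B}.
      Root B: left subtree has 1 node {Q}, right has 0 { }.

A V G E C N Z X H J W B Q L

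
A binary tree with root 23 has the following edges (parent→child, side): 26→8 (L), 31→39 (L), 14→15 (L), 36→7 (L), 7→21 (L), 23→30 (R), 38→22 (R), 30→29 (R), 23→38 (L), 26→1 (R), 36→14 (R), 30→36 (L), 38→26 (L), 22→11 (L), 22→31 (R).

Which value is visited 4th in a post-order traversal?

Post-order visits the left subtree, then the right subtree, then the node.
At 23: go left to 38.
  At 38: go left to 26.
    At 26: go left to 8.
      8 is a leaf — visit 8.
    At 26: go right to 1.
      1 is a leaf — visit 1.
    Visit 26.
  At 38: go right to 22.
    At 22: go left to 11.
      11 is a leaf — visit 11.
    At 22: go right to 31.
      At 31: go left to 39.
        39 is a leaf — visit 39.
      At 31: no right child.
      Visit 31.
    Visit 22.
  Visit 38.
At 23: go right to 30.
  At 30: go left to 36.
    At 36: go left to 7.
      At 7: go left to 21.
        21 is a leaf — visit 21.
      At 7: no right child.
      Visit 7.
    At 36: go right to 14.
      At 14: go left to 15.
        15 is a leaf — visit 15.
      At 14: no right child.
      Visit 14.
    Visit 36.
  At 30: go right to 29.
    29 is a leaf — visit 29.
  Visit 30.
Visit 23.
Full post-order sequence: 8, 1, 26, 11, 39, 31, 22, 38, 21, 7, 15, 14, 36, 29, 30, 23.

11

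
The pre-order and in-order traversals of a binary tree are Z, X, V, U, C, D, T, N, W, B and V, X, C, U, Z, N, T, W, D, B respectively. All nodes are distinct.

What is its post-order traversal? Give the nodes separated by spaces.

The first element of pre-order is the root; it splits in-order into left and right subtrees.
Root Z: left subtree has 4 nodes {V, X, C, U}, right has 5 {N, T, W, D, B}.
  Root X: left subtree has 1 node {V}, right has 2 {C, U}.
    Root U: left subtree has 1 node {C}, right has 0 { }.
  Root D: left subtree has 3 nodes {N, T, W}, right has 1 {B}.
    Root T: left subtree has 1 node {N}, right has 1 {W}.

V C U X N W T B D Z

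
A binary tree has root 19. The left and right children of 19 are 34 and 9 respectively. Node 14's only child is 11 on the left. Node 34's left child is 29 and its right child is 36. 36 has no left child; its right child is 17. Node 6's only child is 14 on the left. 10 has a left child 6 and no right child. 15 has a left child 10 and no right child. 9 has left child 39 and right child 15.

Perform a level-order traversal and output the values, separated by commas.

Level-order visits nodes level by level from the root, left to right within each level.
Level 0: 19
Level 1: 34, 9
Level 2: 29, 36, 39, 15
Level 3: 17, 10
Level 4: 6
Level 5: 14
Level 6: 11

19, 34, 9, 29, 36, 39, 15, 17, 10, 6, 14, 11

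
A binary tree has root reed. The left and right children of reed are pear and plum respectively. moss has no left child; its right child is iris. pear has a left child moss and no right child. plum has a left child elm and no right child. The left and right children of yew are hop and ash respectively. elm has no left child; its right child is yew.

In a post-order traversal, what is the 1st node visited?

Post-order visits the left subtree, then the right subtree, then the node.
At reed: go left to pear.
  At pear: go left to moss.
    At moss: no left child.
    At moss: go right to iris.
      iris is a leaf — visit iris.
    Visit moss.
  At pear: no right child.
  Visit pear.
At reed: go right to plum.
  At plum: go left to elm.
    At elm: no left child.
    At elm: go right to yew.
      At yew: go left to hop.
        hop is a leaf — visit hop.
      At yew: go right to ash.
        ash is a leaf — visit ash.
      Visit yew.
    Visit elm.
  At plum: no right child.
  Visit plum.
Visit reed.
Full post-order sequence: iris, moss, pear, hop, ash, yew, elm, plum, reed.

iris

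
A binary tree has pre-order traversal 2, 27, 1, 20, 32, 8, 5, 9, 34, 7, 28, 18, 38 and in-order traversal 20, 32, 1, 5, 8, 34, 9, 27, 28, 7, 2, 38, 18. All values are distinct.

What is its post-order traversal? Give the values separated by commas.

The first element of pre-order is the root; it splits in-order into left and right subtrees.
Root 2: left subtree has 10 nodes {20, 32, 1, 5, 8, 34, 9, 27, 28, 7}, right has 2 {38, 18}.
  Root 27: left subtree has 7 nodes {20, 32, 1, 5, 8, 34, 9}, right has 2 {28, 7}.
    Root 1: left subtree has 2 nodes {20, 32}, right has 4 {5, 8, 34, 9}.
      Root 20: left subtree has 0 nodes { }, right has 1 {32}.
      Root 8: left subtree has 1 node {5}, right has 2 {34, 9}.
        Root 9: left subtree has 1 node {34}, right has 0 { }.
    Root 7: left subtree has 1 node {28}, right has 0 { }.
  Root 18: left subtree has 1 node {38}, right has 0 { }.

32, 20, 5, 34, 9, 8, 1, 28, 7, 27, 38, 18, 2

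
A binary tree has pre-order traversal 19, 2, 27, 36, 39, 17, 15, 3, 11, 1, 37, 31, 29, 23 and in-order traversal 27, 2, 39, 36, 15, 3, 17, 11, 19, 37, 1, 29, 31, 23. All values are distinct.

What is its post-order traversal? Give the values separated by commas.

The first element of pre-order is the root; it splits in-order into left and right subtrees.
Root 19: left subtree has 8 nodes {27, 2, 39, 36, 15, 3, 17, 11}, right has 5 {37, 1, 29, 31, 23}.
  Root 2: left subtree has 1 node {27}, right has 6 {39, 36, 15, 3, 17, 11}.
    Root 36: left subtree has 1 node {39}, right has 4 {15, 3, 17, 11}.
      Root 17: left subtree has 2 nodes {15, 3}, right has 1 {11}.
        Root 15: left subtree has 0 nodes { }, right has 1 {3}.
  Root 1: left subtree has 1 node {37}, right has 3 {29, 31, 23}.
    Root 31: left subtree has 1 node {29}, right has 1 {23}.

27, 39, 3, 15, 11, 17, 36, 2, 37, 29, 23, 31, 1, 19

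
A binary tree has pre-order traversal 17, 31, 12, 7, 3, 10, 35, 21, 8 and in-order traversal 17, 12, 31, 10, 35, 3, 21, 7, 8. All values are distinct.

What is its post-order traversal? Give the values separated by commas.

The first element of pre-order is the root; it splits in-order into left and right subtrees.
Root 17: left subtree has 0 nodes { }, right has 8 {12, 31, 10, 35, 3, 21, 7, 8}.
  Root 31: left subtree has 1 node {12}, right has 6 {10, 35, 3, 21, 7, 8}.
    Root 7: left subtree has 4 nodes {10, 35, 3, 21}, right has 1 {8}.
      Root 3: left subtree has 2 nodes {10, 35}, right has 1 {21}.
        Root 10: left subtree has 0 nodes { }, right has 1 {35}.

12, 35, 10, 21, 3, 8, 7, 31, 17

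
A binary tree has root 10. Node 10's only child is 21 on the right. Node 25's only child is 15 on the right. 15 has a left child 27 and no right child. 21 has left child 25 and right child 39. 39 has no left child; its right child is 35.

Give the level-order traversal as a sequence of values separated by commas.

10, 21, 25, 39, 15, 35, 27

Level-order visits nodes level by level from the root, left to right within each level.
Level 0: 10
Level 1: 21
Level 2: 25, 39
Level 3: 15, 35
Level 4: 27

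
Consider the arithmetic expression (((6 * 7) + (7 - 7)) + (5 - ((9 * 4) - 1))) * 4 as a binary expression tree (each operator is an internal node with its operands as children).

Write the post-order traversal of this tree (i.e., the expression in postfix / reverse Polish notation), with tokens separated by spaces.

6 7 * 7 7 - + 5 9 4 * 1 - - + 4 *

Post-order on an expression tree gives postfix notation: for each operator, emit left operand, right operand, then the operator.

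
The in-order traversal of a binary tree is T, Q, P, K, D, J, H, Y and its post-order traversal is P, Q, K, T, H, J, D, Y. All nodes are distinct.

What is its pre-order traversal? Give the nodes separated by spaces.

Y D T K Q P J H

The last element of post-order is the root; it splits in-order into left and right subtrees.
Root Y: left subtree has 7 nodes {T, Q, P, K, D, J, H}, right has 0 { }.
  Root D: left subtree has 4 nodes {T, Q, P, K}, right has 2 {J, H}.
    Root T: left subtree has 0 nodes { }, right has 3 {Q, P, K}.
      Root K: left subtree has 2 nodes {Q, P}, right has 0 { }.
        Root Q: left subtree has 0 nodes { }, right has 1 {P}.
    Root J: left subtree has 0 nodes { }, right has 1 {H}.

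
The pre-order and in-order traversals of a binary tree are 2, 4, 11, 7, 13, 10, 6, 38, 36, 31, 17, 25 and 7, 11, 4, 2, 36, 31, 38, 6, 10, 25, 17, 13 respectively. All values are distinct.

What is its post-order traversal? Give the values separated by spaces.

7 11 4 31 36 38 6 25 17 10 13 2

The first element of pre-order is the root; it splits in-order into left and right subtrees.
Root 2: left subtree has 3 nodes {7, 11, 4}, right has 8 {36, 31, 38, 6, 10, 25, 17, 13}.
  Root 4: left subtree has 2 nodes {7, 11}, right has 0 { }.
    Root 11: left subtree has 1 node {7}, right has 0 { }.
  Root 13: left subtree has 7 nodes {36, 31, 38, 6, 10, 25, 17}, right has 0 { }.
    Root 10: left subtree has 4 nodes {36, 31, 38, 6}, right has 2 {25, 17}.
      Root 6: left subtree has 3 nodes {36, 31, 38}, right has 0 { }.
        Root 38: left subtree has 2 nodes {36, 31}, right has 0 { }.
          Root 36: left subtree has 0 nodes { }, right has 1 {31}.
      Root 17: left subtree has 1 node {25}, right has 0 { }.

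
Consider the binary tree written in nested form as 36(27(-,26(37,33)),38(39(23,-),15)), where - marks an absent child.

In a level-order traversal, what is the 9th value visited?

23

Level-order visits nodes level by level from the root, left to right within each level.
Level 0: 36
Level 1: 27, 38
Level 2: 26, 39, 15
Level 3: 37, 33, 23
Full level-order sequence: 36, 27, 38, 26, 39, 15, 37, 33, 23.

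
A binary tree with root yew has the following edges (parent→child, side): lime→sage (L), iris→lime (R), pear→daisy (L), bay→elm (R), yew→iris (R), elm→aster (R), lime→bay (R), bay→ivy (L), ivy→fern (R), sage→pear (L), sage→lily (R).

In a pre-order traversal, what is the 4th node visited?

sage

Pre-order visits the node, then its left subtree, then its right subtree.
Visit yew.
At yew: no left child.
At yew: go right to iris.
  Visit iris.
  At iris: no left child.
  At iris: go right to lime.
    Visit lime.
    At lime: go left to sage.
      Visit sage.
      At sage: go left to pear.
        Visit pear.
        At pear: go left to daisy.
          daisy is a leaf — visit daisy.
        At pear: no right child.
      At sage: go right to lily.
        lily is a leaf — visit lily.
    At lime: go right to bay.
      Visit bay.
      At bay: go left to ivy.
        Visit ivy.
        At ivy: no left child.
        At ivy: go right to fern.
          fern is a leaf — visit fern.
      At bay: go right to elm.
        Visit elm.
        At elm: no left child.
        At elm: go right to aster.
          aster is a leaf — visit aster.
Full pre-order sequence: yew, iris, lime, sage, pear, daisy, lily, bay, ivy, fern, elm, aster.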